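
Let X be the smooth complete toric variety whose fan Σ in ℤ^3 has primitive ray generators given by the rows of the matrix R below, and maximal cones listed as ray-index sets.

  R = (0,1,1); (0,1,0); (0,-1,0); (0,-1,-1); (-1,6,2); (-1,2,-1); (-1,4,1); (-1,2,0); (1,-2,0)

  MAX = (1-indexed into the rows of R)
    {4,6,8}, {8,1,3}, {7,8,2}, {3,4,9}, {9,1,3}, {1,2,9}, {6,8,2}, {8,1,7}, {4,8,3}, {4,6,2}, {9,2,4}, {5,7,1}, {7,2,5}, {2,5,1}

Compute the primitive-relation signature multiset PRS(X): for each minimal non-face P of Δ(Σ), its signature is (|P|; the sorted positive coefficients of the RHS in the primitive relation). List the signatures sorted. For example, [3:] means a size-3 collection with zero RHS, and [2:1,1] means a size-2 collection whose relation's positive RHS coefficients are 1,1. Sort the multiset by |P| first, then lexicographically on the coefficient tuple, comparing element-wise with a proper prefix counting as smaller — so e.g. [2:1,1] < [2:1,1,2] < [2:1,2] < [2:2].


18 minimal non-faces of Δ(Σ) (on 9 rays):

  P = {1,4}:  v_{1} + v_{4} = 0  ⟹  sig = [2:]
  P = {2,3}:  v_{2} + v_{3} = 0  ⟹  sig = [2:]
  P = {8,9}:  v_{8} + v_{9} = 0  ⟹  sig = [2:]
  P = {1,6}:  v_{1} + v_{6} = v_{2} + v_{8}  ⟹  sig = [2:1,1]
  P = {3,5}:  v_{3} + v_{5} = v_{1} + v_{7}  ⟹  sig = [2:1,1]
  P = {3,6}:  v_{3} + v_{6} = v_{4} + v_{8}  ⟹  sig = [2:1,1]
  P = {3,7}:  v_{3} + v_{7} = v_{1} + v_{8}  ⟹  sig = [2:1,1]
  P = {4,5}:  v_{4} + v_{5} = v_{2} + v_{7}  ⟹  sig = [2:1,1]
  P = {4,7}:  v_{4} + v_{7} = v_{2} + v_{8}  ⟹  sig = [2:1,1]
  P = {6,9}:  v_{6} + v_{9} = v_{2} + v_{4}  ⟹  sig = [2:1,1]
  P = {7,9}:  v_{7} + v_{9} = v_{1} + v_{2}  ⟹  sig = [2:1,1]
  P = {5,6}:  v_{5} + v_{6} = 2·v_{2} + v_{7} + v_{8}  ⟹  sig = [2:1,1,2]
  P = {5,8}:  v_{5} + v_{8} = 2·v_{7}  ⟹  sig = [2:2]
  P = {5,9}:  v_{5} + v_{9} = 2·v_{1} + 2·v_{2}  ⟹  sig = [2:2,2]
  P = {6,7}:  v_{6} + v_{7} = 2·v_{2} + 2·v_{8}  ⟹  sig = [2:2,2]
  P = {1,2,7}:  v_{1} + v_{2} + v_{7} = v_{5}  ⟹  sig = [3:1]
  P = {1,2,8}:  v_{1} + v_{2} + v_{8} = v_{7}  ⟹  sig = [3:1]
  P = {2,4,8}:  v_{2} + v_{4} + v_{8} = v_{6}  ⟹  sig = [3:1]

so the primitive-relation signature multiset is
    [2:]
    [2:]
    [2:]
    [2:1,1]
    [2:1,1]
    [2:1,1]
    [2:1,1]
    [2:1,1]
    [2:1,1]
    [2:1,1]
    [2:1,1]
    [2:1,1,2]
    [2:2]
    [2:2,2]
    [2:2,2]
    [3:1]
    [3:1]
    [3:1]


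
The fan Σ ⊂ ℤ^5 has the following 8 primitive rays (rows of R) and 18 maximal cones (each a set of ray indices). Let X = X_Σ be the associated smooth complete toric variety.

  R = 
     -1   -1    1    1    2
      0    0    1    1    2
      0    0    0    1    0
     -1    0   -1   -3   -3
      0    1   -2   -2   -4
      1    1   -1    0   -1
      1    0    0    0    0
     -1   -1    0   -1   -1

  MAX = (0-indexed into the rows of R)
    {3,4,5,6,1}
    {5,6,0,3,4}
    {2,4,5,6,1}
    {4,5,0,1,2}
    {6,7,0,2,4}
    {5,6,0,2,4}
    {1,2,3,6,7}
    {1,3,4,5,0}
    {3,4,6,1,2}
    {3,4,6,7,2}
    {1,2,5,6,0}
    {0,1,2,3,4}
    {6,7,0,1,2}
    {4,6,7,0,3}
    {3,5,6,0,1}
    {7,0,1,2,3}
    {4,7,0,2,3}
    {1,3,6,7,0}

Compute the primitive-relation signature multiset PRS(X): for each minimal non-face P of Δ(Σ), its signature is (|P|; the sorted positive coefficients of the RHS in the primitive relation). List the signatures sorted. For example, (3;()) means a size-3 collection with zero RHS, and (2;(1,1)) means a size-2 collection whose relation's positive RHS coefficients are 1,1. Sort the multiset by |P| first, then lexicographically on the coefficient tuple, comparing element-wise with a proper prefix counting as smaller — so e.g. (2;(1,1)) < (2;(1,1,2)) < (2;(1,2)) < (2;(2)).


Σ has 5 primitive collections:

  P = {5,7}:  v_{5} + v_{7} = v_{0} + v_{4} + v_{6} ; sig = (2;(1,1,1))
  P = {2,3,5}:  v_{2} + v_{3} + v_{5} = v_{4} ; sig = (3;(1))
  P = {1,4,7}:  v_{1} + v_{4} + v_{7} = v_{2} + v_{3} ; sig = (3;(1,1))
  P = {0,1,4,6}:  v_{0} + v_{1} + v_{4} + v_{6} = 0 ; sig = (4;())
  P = {0,2,3,6}:  v_{0} + v_{2} + v_{3} + v_{6} = v_{7} ; sig = (4;(1))

so the primitive-relation signature multiset is
    |P|=2: 1 collection, coeffs (1,1,1)
    |P|=3: 2 collections, coeffs (1), (1,1)
    |P|=4: 2 collections, coeffs (), (1)


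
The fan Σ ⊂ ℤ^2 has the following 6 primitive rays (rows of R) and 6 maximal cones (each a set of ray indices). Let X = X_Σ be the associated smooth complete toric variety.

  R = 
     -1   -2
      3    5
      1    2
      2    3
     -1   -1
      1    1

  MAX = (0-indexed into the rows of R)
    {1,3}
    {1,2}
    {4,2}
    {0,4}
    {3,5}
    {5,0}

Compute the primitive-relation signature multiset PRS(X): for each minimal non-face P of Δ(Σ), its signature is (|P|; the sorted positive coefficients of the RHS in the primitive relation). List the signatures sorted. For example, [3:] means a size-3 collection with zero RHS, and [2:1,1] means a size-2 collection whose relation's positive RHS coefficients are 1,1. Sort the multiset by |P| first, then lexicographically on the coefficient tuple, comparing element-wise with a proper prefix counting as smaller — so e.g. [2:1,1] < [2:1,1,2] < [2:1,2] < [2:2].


Σ has 9 primitive collections:

  {0,2}:  v_{0} + v_{2} = 0  ⟹  sig = [2:]
  {4,5}:  v_{4} + v_{5} = 0  ⟹  sig = [2:]
  {0,1}:  v_{0} + v_{1} = v_{3}  ⟹  sig = [2:1]
  {0,3}:  v_{0} + v_{3} = v_{5}  ⟹  sig = [2:1]
  {2,3}:  v_{2} + v_{3} = v_{1}  ⟹  sig = [2:1]
  {2,5}:  v_{2} + v_{5} = v_{3}  ⟹  sig = [2:1]
  {3,4}:  v_{3} + v_{4} = v_{2}  ⟹  sig = [2:1]
  {1,4}:  v_{1} + v_{4} = 2·v_{2}  ⟹  sig = [2:2]
  {1,5}:  v_{1} + v_{5} = 2·v_{3}  ⟹  sig = [2:2]

Hence PRS(X_Σ) =
    [2:]
    [2:]
    [2:1]
    [2:1]
    [2:1]
    [2:1]
    [2:1]
    [2:2]
    [2:2]


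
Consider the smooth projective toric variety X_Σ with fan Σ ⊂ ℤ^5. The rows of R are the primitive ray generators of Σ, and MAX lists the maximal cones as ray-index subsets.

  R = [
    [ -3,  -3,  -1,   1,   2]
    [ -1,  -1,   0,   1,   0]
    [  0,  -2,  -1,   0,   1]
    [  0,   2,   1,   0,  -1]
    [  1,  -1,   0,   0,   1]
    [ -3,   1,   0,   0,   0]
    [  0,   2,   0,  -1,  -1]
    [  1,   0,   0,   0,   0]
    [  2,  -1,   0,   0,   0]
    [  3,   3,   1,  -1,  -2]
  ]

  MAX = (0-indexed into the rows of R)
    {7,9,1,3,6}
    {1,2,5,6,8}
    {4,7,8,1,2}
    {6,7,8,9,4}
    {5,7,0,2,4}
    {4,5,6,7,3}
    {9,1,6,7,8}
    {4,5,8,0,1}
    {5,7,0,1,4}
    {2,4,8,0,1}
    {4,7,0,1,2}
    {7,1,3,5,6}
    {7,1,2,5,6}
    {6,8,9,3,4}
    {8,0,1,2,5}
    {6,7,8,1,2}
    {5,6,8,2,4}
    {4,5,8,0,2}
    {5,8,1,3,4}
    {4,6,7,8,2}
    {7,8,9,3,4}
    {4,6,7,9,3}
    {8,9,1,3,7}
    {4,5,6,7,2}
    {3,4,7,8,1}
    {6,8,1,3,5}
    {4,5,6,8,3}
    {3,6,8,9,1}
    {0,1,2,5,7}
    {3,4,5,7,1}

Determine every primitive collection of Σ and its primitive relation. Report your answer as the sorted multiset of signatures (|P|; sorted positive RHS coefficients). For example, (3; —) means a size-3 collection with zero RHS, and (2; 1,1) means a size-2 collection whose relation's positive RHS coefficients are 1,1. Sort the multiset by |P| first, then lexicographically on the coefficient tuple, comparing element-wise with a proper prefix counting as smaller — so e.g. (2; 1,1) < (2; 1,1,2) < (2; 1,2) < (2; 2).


Σ has 12 primitive collections:

  P={0,9}:  v_{0} + v_{9} = 0 ; sig = (2; —)
  P={2,3}:  v_{2} + v_{3} = 0 ; sig = (2; —)
  P={0,6}:  v_{0} + v_{6} = v_{2} + v_{5} ; sig = (2; 1,1)
  P={5,9}:  v_{5} + v_{9} = v_{3} + v_{6} ; sig = (2; 1,1)
  P={0,3}:  v_{0} + v_{3} = v_{1} + v_{4} + v_{5} ; sig = (2; 1,1,1)
  P={2,9}:  v_{2} + v_{9} = v_{6} + v_{7} + v_{8} ; sig = (2; 1,1,1)
  P={1,4,6}:  v_{1} + v_{4} + v_{6} = 0 ; sig = (3; —)
  P={5,7,8}:  v_{5} + v_{7} + v_{8} = 0 ; sig = (3; —)
  P={0,7,8}:  v_{0} + v_{7} + v_{8} = v_{1} + v_{2} + v_{4} ; sig = (3; 1,1,1)
  P={1,4,9}:  v_{1} + v_{4} + v_{9} = v_{3} + v_{7} + v_{8} ; sig = (3; 1,1,1)
  P={1,2,4,5}:  v_{1} + v_{2} + v_{4} + v_{5} = v_{0} ; sig = (4; 1)
  P={3,6,7,8}:  v_{3} + v_{6} + v_{7} + v_{8} = v_{9} ; sig = (4; 1)

so the primitive-relation signature multiset is
[(2; —), (2; —), (2; 1,1), (2; 1,1), (2; 1,1,1), (2; 1,1,1), (3; —), (3; —), (3; 1,1,1), (3; 1,1,1), (4; 1), (4; 1)]


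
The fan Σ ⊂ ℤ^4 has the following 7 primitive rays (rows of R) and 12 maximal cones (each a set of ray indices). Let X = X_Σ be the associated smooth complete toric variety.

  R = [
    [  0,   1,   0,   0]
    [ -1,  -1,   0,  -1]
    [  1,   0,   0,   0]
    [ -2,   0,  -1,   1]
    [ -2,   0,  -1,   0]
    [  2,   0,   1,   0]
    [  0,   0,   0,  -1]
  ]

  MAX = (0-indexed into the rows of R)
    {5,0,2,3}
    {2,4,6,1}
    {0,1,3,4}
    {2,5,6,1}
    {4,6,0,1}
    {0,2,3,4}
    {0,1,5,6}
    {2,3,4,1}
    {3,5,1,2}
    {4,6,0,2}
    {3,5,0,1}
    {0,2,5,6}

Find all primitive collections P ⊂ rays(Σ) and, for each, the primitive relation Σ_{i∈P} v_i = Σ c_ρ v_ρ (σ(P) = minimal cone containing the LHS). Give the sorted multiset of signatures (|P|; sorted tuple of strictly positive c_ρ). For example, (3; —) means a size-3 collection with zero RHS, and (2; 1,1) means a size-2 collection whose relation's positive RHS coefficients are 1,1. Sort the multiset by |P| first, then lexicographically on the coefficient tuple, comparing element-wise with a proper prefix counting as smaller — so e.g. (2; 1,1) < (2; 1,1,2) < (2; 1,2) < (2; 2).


Primitive collections (3):

  P={4,5}:  v_{4} + v_{5} = 0  ⟹  sig = (2; —)
  P={3,6}:  v_{3} + v_{6} = v_{4}  ⟹  sig = (2; 1)
  P={0,1,2}:  v_{0} + v_{1} + v_{2} = v_{6}  ⟹  sig = (3; 1)

so the primitive-relation signature multiset is
    |P|=2: 2 collections, coeffs (), (1)
    |P|=3: 1 collection, coeffs (1)


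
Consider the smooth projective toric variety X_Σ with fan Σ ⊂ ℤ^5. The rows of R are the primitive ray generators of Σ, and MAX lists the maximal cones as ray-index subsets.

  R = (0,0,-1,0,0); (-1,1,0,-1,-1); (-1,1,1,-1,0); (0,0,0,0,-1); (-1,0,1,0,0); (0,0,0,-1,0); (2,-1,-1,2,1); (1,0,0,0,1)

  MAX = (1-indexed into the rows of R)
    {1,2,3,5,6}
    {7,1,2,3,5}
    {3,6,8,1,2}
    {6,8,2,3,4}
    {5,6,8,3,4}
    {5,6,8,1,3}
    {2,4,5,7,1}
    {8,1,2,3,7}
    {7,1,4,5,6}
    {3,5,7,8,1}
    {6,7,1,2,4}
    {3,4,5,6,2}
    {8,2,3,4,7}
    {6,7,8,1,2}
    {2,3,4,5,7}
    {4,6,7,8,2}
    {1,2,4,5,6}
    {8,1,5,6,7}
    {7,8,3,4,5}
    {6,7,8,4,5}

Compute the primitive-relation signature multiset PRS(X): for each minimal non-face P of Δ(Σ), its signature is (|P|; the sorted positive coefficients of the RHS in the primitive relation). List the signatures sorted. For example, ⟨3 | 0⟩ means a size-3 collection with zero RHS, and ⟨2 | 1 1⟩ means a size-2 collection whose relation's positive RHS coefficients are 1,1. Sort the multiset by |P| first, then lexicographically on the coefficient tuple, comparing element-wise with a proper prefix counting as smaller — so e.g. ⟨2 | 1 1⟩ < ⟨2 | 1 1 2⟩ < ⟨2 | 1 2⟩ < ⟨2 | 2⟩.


5 minimal non-faces of Δ(Σ) (on 8 rays):

  • {1,3,4}:  v_{1} + v_{3} + v_{4} = v_{2} ; sig = ⟨3 | 1⟩
  • {2,5,8}:  v_{2} + v_{5} + v_{8} = v_{3} ; sig = ⟨3 | 1⟩
  • {3,6,7}:  v_{3} + v_{6} + v_{7} = v_{8} ; sig = ⟨3 | 1⟩
  • {1,4,8}:  v_{1} + v_{4} + v_{8} = v_{2} + v_{6} + v_{7} ; sig = ⟨3 | 1 1 1⟩
  • {2,5,6,7}:  v_{2} + v_{5} + v_{6} + v_{7} = 0 ; sig = ⟨4 | 0⟩

Hence PRS(X_Σ) =
[⟨3 | 1⟩, ⟨3 | 1⟩, ⟨3 | 1⟩, ⟨3 | 1 1 1⟩, ⟨4 | 0⟩]


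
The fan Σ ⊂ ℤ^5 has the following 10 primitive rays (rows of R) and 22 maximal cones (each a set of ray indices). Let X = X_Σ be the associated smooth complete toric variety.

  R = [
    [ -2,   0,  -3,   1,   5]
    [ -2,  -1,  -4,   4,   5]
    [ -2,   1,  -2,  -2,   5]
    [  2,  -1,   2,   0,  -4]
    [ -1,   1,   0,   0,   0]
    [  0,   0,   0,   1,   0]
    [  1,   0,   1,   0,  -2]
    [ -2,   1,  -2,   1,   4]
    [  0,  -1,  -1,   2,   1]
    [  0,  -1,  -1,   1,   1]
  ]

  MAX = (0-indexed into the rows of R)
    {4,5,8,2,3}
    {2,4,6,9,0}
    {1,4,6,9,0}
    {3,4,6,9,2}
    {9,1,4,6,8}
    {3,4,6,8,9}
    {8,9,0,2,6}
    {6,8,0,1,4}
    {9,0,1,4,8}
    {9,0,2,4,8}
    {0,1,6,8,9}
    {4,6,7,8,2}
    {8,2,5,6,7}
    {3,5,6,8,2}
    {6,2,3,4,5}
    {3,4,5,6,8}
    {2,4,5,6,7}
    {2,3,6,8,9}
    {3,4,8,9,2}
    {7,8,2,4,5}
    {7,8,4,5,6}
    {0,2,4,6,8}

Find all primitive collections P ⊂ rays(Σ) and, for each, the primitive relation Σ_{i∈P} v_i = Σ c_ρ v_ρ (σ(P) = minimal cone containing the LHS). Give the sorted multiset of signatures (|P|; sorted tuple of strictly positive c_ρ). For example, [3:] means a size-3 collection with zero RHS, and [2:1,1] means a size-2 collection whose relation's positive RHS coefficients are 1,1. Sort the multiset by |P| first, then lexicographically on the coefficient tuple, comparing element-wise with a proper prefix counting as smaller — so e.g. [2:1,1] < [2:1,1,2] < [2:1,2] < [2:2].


Δ(Σ) — 10 vertices, 14 min non-faces:

  {0,3}:  v_{0} + v_{3} = v_{9}  →  sig = [2:1]
  {3,7}:  v_{3} + v_{7} = v_{5}  →  sig = [2:1]
  {5,9}:  v_{5} + v_{9} = v_{8}  →  sig = [2:1]
  {0,5}:  v_{0} + v_{5} = v_{2} + v_{4} + v_{6} + 2·v_{8}  →  sig = [2:1,1,1,2]
  {1,3}:  v_{1} + v_{3} = v_{4} + v_{6} + v_{8} + 2·v_{9}  →  sig = [2:1,1,1,2]
  {1,5}:  v_{1} + v_{5} = v_{0} + v_{4} + v_{6} + 2·v_{8}  →  sig = [2:1,1,1,2]
  {7,9}:  v_{7} + v_{9} = v_{2} + v_{4} + v_{6} + 2·v_{8}  →  sig = [2:1,1,1,2]
  {1,7}:  v_{1} + v_{7} = v_{0} + v_{2} + 2·v_{4} + 2·v_{6} + 3·v_{8}  →  sig = [2:1,1,2,2,3]
  {1,2}:  v_{1} + v_{2} = 2·v_{0}  →  sig = [2:2]
  {0,7}:  v_{0} + v_{7} = 2·v_{2} + 2·v_{4} + 2·v_{6} + 3·v_{8}  →  sig = [2:2,2,2,3]
  {2,3,4,6,8}:  v_{2} + v_{3} + v_{4} + v_{6} + v_{8} = 0  →  sig = [5:]
  {0,4,6,8,9}:  v_{0} + v_{4} + v_{6} + v_{8} + v_{9} = v_{1}  →  sig = [5:1]
  {2,4,5,6,8}:  v_{2} + v_{4} + v_{5} + v_{6} + v_{8} = v_{7}  →  sig = [5:1]
  {2,4,6,8,9}:  v_{2} + v_{4} + v_{6} + v_{8} + v_{9} = v_{0}  →  sig = [5:1]

Hence PRS(X_Σ) =
{ [2:1] ×3,  [2:1,1,1,2] ×4,  [2:1,1,2,2,3],  [2:2],  [2:2,2,2,3],  [5:],  [5:1] ×3 }


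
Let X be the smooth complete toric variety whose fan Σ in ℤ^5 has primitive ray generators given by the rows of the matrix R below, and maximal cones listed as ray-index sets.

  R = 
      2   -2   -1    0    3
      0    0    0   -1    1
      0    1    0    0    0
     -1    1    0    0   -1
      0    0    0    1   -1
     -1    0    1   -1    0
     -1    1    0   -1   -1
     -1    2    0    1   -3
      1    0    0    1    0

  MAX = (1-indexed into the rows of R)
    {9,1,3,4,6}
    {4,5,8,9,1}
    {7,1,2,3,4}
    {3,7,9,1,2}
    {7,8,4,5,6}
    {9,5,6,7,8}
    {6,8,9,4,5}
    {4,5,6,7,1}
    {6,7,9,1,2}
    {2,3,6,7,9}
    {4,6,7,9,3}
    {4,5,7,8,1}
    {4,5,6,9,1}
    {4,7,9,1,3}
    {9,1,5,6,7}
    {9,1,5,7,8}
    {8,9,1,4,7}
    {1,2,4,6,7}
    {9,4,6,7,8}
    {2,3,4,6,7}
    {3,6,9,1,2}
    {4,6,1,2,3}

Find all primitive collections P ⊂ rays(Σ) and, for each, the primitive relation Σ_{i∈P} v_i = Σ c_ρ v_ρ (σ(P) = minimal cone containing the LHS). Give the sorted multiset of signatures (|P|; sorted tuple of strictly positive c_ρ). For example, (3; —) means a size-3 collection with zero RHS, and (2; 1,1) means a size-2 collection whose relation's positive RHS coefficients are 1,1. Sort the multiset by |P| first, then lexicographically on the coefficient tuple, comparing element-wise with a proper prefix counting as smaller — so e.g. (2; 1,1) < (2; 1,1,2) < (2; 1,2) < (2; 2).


Σ has 9 primitive collections:

  • {2,5}:  v_{2} + v_{5} = 0 ; sig = (2; —)
  • {3,5}:  v_{3} + v_{5} = v_{4} + v_{9} ; sig = (2; 1,1)
  • {2,8}:  v_{2} + v_{8} = v_{4} + v_{7} + v_{9} ; sig = (2; 1,1,1)
  • {3,8}:  v_{3} + v_{8} = 2·v_{4} + v_{7} + 2·v_{9} ; sig = (2; 1,2,2)
  • {1,6,8}:  v_{1} + v_{6} + v_{8} = 0 ; sig = (3; —)
  • {2,4,9}:  v_{2} + v_{4} + v_{9} = v_{3} ; sig = (3; 1)
  • {4,5,7,9}:  v_{4} + v_{5} + v_{7} + v_{9} = v_{8} ; sig = (4; 1)
  • {1,3,6,7}:  v_{1} + v_{3} + v_{6} + v_{7} = 2·v_{2} ; sig = (4; 2)
  • {1,4,6,7,9}:  v_{1} + v_{4} + v_{6} + v_{7} + v_{9} = v_{2} ; sig = (5; 1)

so the primitive-relation signature multiset is
    (2; —)
    (2; 1,1)
    (2; 1,1,1)
    (2; 1,2,2)
    (3; —)
    (3; 1)
    (4; 1)
    (4; 2)
    (5; 1)


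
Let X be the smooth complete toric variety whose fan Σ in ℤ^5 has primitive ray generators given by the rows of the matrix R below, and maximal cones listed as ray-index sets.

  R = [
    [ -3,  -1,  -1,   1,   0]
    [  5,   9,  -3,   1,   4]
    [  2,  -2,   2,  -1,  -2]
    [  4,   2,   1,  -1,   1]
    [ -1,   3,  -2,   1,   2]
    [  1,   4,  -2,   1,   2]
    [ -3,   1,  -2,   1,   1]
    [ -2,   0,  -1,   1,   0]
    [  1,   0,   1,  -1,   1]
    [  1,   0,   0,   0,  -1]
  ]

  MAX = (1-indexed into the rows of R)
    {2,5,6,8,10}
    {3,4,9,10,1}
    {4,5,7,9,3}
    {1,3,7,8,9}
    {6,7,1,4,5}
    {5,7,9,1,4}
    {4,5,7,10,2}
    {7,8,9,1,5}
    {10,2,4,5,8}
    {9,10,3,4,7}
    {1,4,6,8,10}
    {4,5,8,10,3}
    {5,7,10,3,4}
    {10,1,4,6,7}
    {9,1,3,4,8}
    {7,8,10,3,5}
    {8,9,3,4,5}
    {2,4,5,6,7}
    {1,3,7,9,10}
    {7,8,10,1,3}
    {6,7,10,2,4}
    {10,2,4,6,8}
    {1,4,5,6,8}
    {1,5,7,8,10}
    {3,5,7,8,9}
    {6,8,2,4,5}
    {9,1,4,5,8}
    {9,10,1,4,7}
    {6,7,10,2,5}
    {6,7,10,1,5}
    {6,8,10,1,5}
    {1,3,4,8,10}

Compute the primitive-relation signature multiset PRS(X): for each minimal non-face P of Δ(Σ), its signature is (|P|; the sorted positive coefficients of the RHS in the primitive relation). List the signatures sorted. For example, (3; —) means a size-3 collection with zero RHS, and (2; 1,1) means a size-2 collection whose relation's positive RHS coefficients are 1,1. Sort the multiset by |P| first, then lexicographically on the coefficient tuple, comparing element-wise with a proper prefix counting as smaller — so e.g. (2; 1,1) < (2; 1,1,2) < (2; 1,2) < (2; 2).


Σ has 14 primitive collections:

  • {3,6}:  v_{3} + v_{6} = v_{4} + v_{8} + v_{10} — sig = (2; 1,1,1)
  • {2,9}:  v_{2} + v_{9} = 2·v_{4} + v_{6} + v_{7} — sig = (2; 1,1,2)
  • {6,9}:  v_{6} + v_{9} = v_{1} + 2·v_{4} + v_{7} — sig = (2; 1,1,2)
  • {2,3}:  v_{2} + v_{3} = 2·v_{4} + v_{5} + v_{8} + 2·v_{10} — sig = (2; 1,1,2,2)
  • {1,2}:  v_{1} + v_{2} = 2·v_{6} — sig = (2; 2)
  • {8,9,10}:  v_{8} + v_{9} + v_{10} = 0 — sig = (3; —)
  • {1,3,5}:  v_{1} + v_{3} + v_{5} = v_{8} — sig = (3; 1)
  • {4,7,8}:  v_{4} + v_{7} + v_{8} = v_{5} — sig = (3; 1)
  • {5,9,10}:  v_{5} + v_{9} + v_{10} = v_{4} + v_{7} — sig = (3; 1,1)
  • {2,7,8}:  v_{2} + v_{7} + v_{8} = 2·v_{5} + v_{6} + v_{10} — sig = (3; 1,1,2)
  • {6,7,8}:  v_{6} + v_{7} + v_{8} = v_{1} + 2·v_{5} + v_{10} — sig = (3; 1,1,2)
  • {1,3,4,7}:  v_{1} + v_{3} + v_{4} + v_{7} = 0 — sig = (4; —)
  • {1,4,5,10}:  v_{1} + v_{4} + v_{5} + v_{10} = v_{6} — sig = (4; 1)
  • {4,5,6,10}:  v_{4} + v_{5} + v_{6} + v_{10} = v_{2} — sig = (4; 1)

Hence PRS(X_Σ) =
[(2; 1,1,1), (2; 1,1,2), (2; 1,1,2), (2; 1,1,2,2), (2; 2), (3; —), (3; 1), (3; 1), (3; 1,1), (3; 1,1,2), (3; 1,1,2), (4; —), (4; 1), (4; 1)]


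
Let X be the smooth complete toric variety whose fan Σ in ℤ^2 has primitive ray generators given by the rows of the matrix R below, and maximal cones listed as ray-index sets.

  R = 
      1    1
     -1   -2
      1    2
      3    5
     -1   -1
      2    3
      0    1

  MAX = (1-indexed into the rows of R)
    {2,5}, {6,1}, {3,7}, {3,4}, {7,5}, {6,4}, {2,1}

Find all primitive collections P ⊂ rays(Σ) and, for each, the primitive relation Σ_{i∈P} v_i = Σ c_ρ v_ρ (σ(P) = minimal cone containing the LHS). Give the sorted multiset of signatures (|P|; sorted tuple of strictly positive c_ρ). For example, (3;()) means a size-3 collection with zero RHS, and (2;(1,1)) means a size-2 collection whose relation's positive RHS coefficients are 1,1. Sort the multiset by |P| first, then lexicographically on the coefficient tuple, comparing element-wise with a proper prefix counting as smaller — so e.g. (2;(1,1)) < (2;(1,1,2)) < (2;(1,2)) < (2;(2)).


14 collections generate NE(X_Σ); each relation:

  P = {1,5}:  v_{1} + v_{5} = 0 ; sig = (2;())
  P = {2,3}:  v_{2} + v_{3} = 0 ; sig = (2;())
  P = {1,3}:  v_{1} + v_{3} = v_{6} ; sig = (2;(1))
  P = {1,7}:  v_{1} + v_{7} = v_{3} ; sig = (2;(1))
  P = {2,4}:  v_{2} + v_{4} = v_{6} ; sig = (2;(1))
  P = {2,6}:  v_{2} + v_{6} = v_{1} ; sig = (2;(1))
  P = {2,7}:  v_{2} + v_{7} = v_{5} ; sig = (2;(1))
  P = {3,5}:  v_{3} + v_{5} = v_{7} ; sig = (2;(1))
  P = {3,6}:  v_{3} + v_{6} = v_{4} ; sig = (2;(1))
  P = {5,6}:  v_{5} + v_{6} = v_{3} ; sig = (2;(1))
  P = {1,4}:  v_{1} + v_{4} = 2·v_{6} ; sig = (2;(2))
  P = {4,5}:  v_{4} + v_{5} = 2·v_{3} ; sig = (2;(2))
  P = {6,7}:  v_{6} + v_{7} = 2·v_{3} ; sig = (2;(2))
  P = {4,7}:  v_{4} + v_{7} = 3·v_{3} ; sig = (2;(3))

Sorted signature multiset PRS(X):
    (2;())
    (2;())
    (2;(1))
    (2;(1))
    (2;(1))
    (2;(1))
    (2;(1))
    (2;(1))
    (2;(1))
    (2;(1))
    (2;(2))
    (2;(2))
    (2;(2))
    (2;(3))


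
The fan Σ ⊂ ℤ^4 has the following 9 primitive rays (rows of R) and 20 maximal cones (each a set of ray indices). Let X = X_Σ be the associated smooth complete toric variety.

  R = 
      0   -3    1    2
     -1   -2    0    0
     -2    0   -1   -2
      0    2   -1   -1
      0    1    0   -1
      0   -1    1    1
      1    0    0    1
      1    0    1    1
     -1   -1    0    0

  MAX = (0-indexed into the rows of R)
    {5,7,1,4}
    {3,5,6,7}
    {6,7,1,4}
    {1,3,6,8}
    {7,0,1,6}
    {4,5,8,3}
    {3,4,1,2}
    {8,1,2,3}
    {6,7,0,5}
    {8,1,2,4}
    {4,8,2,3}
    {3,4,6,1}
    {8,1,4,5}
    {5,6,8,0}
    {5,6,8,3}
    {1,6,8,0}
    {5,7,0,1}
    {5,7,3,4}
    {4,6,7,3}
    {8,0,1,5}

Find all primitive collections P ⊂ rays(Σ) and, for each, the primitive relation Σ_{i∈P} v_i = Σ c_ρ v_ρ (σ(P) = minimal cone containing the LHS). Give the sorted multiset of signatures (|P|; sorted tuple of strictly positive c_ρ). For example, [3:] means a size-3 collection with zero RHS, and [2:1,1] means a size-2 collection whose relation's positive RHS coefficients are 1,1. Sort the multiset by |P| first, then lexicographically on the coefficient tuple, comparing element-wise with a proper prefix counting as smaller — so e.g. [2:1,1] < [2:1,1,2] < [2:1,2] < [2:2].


Δ(Σ) — 9 vertices, 13 min non-faces:

  P={7,8}:  v_{7} + v_{8} = v_{5}  so sig = [2:1]
  P={0,2}:  v_{0} + v_{2} = v_{1} + v_{8}  so sig = [2:1,1]
  P={0,3}:  v_{0} + v_{3} = v_{6} + v_{8}  so sig = [2:1,1]
  P={0,4}:  v_{0} + v_{4} = v_{1} + v_{7}  so sig = [2:1,1]
  P={2,6}:  v_{2} + v_{6} = v_{1} + v_{3}  so sig = [2:1,1]
  P={2,7}:  v_{2} + v_{7} = v_{4} + v_{8}  so sig = [2:1,1]
  P={2,5}:  v_{2} + v_{5} = v_{4} + 2·v_{8}  so sig = [2:1,2]
  P={1,3,7}:  v_{1} + v_{3} + v_{7} = 0  so sig = [3:]
  P={4,6,8}:  v_{4} + v_{6} + v_{8} = 0  so sig = [3:]
  P={1,3,5}:  v_{1} + v_{3} + v_{5} = v_{8}  so sig = [3:1]
  P={1,5,6}:  v_{1} + v_{5} + v_{6} = v_{0}  so sig = [3:1]
  P={4,5,6}:  v_{4} + v_{5} + v_{6} = v_{7}  so sig = [3:1]
  P={1,3,4,8}:  v_{1} + v_{3} + v_{4} + v_{8} = v_{2}  so sig = [4:1]

Sorted signature multiset PRS(X):
[[2:1], [2:1,1], [2:1,1], [2:1,1], [2:1,1], [2:1,1], [2:1,2], [3:], [3:], [3:1], [3:1], [3:1], [4:1]]


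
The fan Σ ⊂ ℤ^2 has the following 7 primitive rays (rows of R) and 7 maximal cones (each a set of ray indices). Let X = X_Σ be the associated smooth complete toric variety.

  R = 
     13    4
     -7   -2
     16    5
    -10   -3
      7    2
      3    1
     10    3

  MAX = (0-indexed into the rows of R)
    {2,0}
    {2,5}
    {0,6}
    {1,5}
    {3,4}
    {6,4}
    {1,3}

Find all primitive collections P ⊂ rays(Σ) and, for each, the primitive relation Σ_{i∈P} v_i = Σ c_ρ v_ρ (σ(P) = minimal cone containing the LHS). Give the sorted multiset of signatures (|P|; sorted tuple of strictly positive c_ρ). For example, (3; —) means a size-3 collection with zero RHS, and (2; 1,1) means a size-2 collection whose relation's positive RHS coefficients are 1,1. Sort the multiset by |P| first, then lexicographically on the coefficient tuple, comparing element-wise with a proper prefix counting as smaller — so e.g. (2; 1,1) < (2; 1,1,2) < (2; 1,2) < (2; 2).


14 collections generate NE(X_Σ); each relation:

  • {1,4}:  v_{1} + v_{4} = 0  →  sig = (2; —)
  • {3,6}:  v_{3} + v_{6} = 0  →  sig = (2; —)
  • {0,3}:  v_{0} + v_{3} = v_{5}  →  sig = (2; 1)
  • {0,5}:  v_{0} + v_{5} = v_{2}  →  sig = (2; 1)
  • {1,6}:  v_{1} + v_{6} = v_{5}  →  sig = (2; 1)
  • {3,5}:  v_{3} + v_{5} = v_{1}  →  sig = (2; 1)
  • {4,5}:  v_{4} + v_{5} = v_{6}  →  sig = (2; 1)
  • {5,6}:  v_{5} + v_{6} = v_{0}  →  sig = (2; 1)
  • {2,4}:  v_{2} + v_{4} = v_{0} + v_{6}  →  sig = (2; 1,1)
  • {0,1}:  v_{0} + v_{1} = 2·v_{5}  →  sig = (2; 2)
  • {0,4}:  v_{0} + v_{4} = 2·v_{6}  →  sig = (2; 2)
  • {2,3}:  v_{2} + v_{3} = 2·v_{5}  →  sig = (2; 2)
  • {2,6}:  v_{2} + v_{6} = 2·v_{0}  →  sig = (2; 2)
  • {1,2}:  v_{1} + v_{2} = 3·v_{5}  →  sig = (2; 3)

Sorted signature multiset PRS(X):
    |P|=2: 14 collections, coeffs (), (), (1), (1), (1), (1), (1), (1), (1,1), (2), (2), (2), (2), (3)


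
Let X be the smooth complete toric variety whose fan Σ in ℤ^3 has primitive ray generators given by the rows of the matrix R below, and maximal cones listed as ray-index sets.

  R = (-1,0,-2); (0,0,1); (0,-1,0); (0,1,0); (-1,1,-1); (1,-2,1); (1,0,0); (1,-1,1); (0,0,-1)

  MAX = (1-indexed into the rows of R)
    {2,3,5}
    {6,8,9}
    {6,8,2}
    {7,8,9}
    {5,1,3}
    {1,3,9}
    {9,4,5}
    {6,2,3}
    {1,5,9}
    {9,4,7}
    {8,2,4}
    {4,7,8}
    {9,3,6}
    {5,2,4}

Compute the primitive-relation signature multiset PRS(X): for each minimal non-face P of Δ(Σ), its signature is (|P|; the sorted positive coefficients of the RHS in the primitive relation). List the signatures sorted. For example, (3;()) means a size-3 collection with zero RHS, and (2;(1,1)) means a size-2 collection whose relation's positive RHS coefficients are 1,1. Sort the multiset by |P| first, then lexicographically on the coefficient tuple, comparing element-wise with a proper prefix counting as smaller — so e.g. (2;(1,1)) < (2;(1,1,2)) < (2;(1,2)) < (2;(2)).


Σ has 17 primitive collections:

  {2,9}:  v_{2} + v_{9} = 0  →  sig = (2;())
  {3,4}:  v_{3} + v_{4} = 0  →  sig = (2;())
  {5,8}:  v_{5} + v_{8} = 0  →  sig = (2;())
  {3,8}:  v_{3} + v_{8} = v_{6}  →  sig = (2;(1))
  {4,6}:  v_{4} + v_{6} = v_{8}  →  sig = (2;(1))
  {5,6}:  v_{5} + v_{6} = v_{3}  →  sig = (2;(1))
  {1,2}:  v_{1} + v_{2} = v_{3} + v_{5}  →  sig = (2;(1,1))
  {1,4}:  v_{1} + v_{4} = v_{5} + v_{9}  →  sig = (2;(1,1))
  {1,8}:  v_{1} + v_{8} = v_{3} + v_{9}  →  sig = (2;(1,1))
  {2,7}:  v_{2} + v_{7} = v_{4} + v_{8}  →  sig = (2;(1,1))
  {3,7}:  v_{3} + v_{7} = v_{8} + v_{9}  →  sig = (2;(1,1))
  {5,7}:  v_{5} + v_{7} = v_{4} + v_{9}  →  sig = (2;(1,1))
  {1,6}:  v_{1} + v_{6} = 2·v_{3} + v_{9}  →  sig = (2;(1,2))
  {6,7}:  v_{6} + v_{7} = 2·v_{8} + v_{9}  →  sig = (2;(1,2))
  {1,7}:  v_{1} + v_{7} = 2·v_{9}  →  sig = (2;(2))
  {3,5,9}:  v_{3} + v_{5} + v_{9} = v_{1}  →  sig = (3;(1))
  {4,8,9}:  v_{4} + v_{8} + v_{9} = v_{7}  →  sig = (3;(1))

Hence PRS(X_Σ) =
{ (2;()) ×3,  (2;(1)) ×3,  (2;(1,1)) ×6,  (2;(1,2)) ×2,  (2;(2)),  (3;(1)) ×2 }


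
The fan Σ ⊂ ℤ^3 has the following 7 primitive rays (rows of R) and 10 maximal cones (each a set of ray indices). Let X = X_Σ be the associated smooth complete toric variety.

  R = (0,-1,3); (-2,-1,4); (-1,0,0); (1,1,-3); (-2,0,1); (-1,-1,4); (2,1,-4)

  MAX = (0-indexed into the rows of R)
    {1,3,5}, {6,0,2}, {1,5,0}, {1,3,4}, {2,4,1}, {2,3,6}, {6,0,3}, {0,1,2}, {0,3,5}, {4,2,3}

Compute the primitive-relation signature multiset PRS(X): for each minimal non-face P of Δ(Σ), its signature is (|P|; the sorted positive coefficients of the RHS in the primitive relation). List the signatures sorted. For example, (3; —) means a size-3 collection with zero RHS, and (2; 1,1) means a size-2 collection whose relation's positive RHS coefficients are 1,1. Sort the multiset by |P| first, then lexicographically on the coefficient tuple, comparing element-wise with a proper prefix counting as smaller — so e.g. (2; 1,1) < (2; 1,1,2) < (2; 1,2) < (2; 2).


9 minimal non-faces of Δ(Σ) (on 7 rays):

  P = {1,6}:  v_{1} + v_{6} = 0  →  sig = (2; —)
  P = {0,4}:  v_{0} + v_{4} = v_{1}  →  sig = (2; 1)
  P = {2,5}:  v_{2} + v_{5} = v_{1}  →  sig = (2; 1)
  P = {4,6}:  v_{4} + v_{6} = v_{2} + v_{3}  →  sig = (2; 1,1)
  P = {5,6}:  v_{5} + v_{6} = v_{0} + v_{3}  →  sig = (2; 1,1)
  P = {4,5}:  v_{4} + v_{5} = 2·v_{1} + v_{3}  →  sig = (2; 1,2)
  P = {0,2,3}:  v_{0} + v_{2} + v_{3} = 0  →  sig = (3; —)
  P = {0,1,3}:  v_{0} + v_{1} + v_{3} = v_{5}  →  sig = (3; 1)
  P = {1,2,3}:  v_{1} + v_{2} + v_{3} = v_{4}  →  sig = (3; 1)

Hence PRS(X_Σ) =
    (2; —)
    (2; 1)
    (2; 1)
    (2; 1,1)
    (2; 1,1)
    (2; 1,2)
    (3; —)
    (3; 1)
    (3; 1)


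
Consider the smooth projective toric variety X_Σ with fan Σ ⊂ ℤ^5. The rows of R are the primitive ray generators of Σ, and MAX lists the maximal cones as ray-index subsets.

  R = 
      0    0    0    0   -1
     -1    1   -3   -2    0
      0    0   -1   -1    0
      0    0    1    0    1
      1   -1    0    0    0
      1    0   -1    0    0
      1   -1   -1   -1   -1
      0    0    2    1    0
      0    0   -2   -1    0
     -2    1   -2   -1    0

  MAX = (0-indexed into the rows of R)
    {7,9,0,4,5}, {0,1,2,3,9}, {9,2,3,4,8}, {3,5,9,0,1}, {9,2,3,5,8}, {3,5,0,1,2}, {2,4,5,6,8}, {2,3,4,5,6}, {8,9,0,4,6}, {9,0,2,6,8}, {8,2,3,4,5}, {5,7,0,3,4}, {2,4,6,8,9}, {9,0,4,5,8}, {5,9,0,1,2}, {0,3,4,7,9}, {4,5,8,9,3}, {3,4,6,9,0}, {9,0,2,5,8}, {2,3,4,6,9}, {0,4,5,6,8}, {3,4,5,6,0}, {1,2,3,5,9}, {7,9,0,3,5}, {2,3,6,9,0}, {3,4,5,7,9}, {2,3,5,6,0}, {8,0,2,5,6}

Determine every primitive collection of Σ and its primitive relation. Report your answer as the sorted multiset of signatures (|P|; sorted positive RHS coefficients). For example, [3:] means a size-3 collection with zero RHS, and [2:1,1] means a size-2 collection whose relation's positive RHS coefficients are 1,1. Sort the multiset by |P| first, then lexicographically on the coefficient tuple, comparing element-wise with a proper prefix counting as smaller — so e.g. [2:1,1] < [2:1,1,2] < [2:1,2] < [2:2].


|primitive collections| = 14. Relations:

  P={7,8}:  v_{7} + v_{8} = 0  ⇒ sig = [2:]
  P={1,4}:  v_{1} + v_{4} = v_{2} + v_{8}  ⇒ sig = [2:1,1]
  P={2,7}:  v_{2} + v_{7} = v_{0} + v_{3}  ⇒ sig = [2:1,1]
  P={1,6}:  v_{1} + v_{6} = v_{0} + 2·v_{2} + v_{8}  ⇒ sig = [2:1,1,2]
  P={1,8}:  v_{1} + v_{8} = 2·v_{2} + v_{5} + v_{9}  ⇒ sig = [2:1,1,2]
  P={6,7}:  v_{6} + v_{7} = 2·v_{0} + v_{3} + v_{4}  ⇒ sig = [2:1,1,2]
  P={1,7}:  v_{1} + v_{7} = 2·v_{0} + 2·v_{3} + v_{5} + v_{9}  ⇒ sig = [2:1,1,2,2]
  P={0,2,4}:  v_{0} + v_{2} + v_{4} = v_{6}  ⇒ sig = [3:1]
  P={0,3,8}:  v_{0} + v_{3} + v_{8} = v_{2}  ⇒ sig = [3:1]
  P={3,6,8}:  v_{3} + v_{6} + v_{8} = 2·v_{2} + v_{4}  ⇒ sig = [3:1,2]
  P={5,6,9}:  v_{5} + v_{6} + v_{9} = v_{0} + 2·v_{8}  ⇒ sig = [3:1,2]
  P={2,4,5,9}:  v_{2} + v_{4} + v_{5} + v_{9} = 2·v_{8}  ⇒ sig = [4:2]
  P={0,2,3,5,9}:  v_{0} + v_{2} + v_{3} + v_{5} + v_{9} = v_{1}  ⇒ sig = [5:1]
  P={0,3,4,5,9}:  v_{0} + v_{3} + v_{4} + v_{5} + v_{9} = v_{8}  ⇒ sig = [5:1]

Signatures (|P|; sorted positive RHS coefficients), sorted:
[[2:], [2:1,1], [2:1,1], [2:1,1,2], [2:1,1,2], [2:1,1,2], [2:1,1,2,2], [3:1], [3:1], [3:1,2], [3:1,2], [4:2], [5:1], [5:1]]


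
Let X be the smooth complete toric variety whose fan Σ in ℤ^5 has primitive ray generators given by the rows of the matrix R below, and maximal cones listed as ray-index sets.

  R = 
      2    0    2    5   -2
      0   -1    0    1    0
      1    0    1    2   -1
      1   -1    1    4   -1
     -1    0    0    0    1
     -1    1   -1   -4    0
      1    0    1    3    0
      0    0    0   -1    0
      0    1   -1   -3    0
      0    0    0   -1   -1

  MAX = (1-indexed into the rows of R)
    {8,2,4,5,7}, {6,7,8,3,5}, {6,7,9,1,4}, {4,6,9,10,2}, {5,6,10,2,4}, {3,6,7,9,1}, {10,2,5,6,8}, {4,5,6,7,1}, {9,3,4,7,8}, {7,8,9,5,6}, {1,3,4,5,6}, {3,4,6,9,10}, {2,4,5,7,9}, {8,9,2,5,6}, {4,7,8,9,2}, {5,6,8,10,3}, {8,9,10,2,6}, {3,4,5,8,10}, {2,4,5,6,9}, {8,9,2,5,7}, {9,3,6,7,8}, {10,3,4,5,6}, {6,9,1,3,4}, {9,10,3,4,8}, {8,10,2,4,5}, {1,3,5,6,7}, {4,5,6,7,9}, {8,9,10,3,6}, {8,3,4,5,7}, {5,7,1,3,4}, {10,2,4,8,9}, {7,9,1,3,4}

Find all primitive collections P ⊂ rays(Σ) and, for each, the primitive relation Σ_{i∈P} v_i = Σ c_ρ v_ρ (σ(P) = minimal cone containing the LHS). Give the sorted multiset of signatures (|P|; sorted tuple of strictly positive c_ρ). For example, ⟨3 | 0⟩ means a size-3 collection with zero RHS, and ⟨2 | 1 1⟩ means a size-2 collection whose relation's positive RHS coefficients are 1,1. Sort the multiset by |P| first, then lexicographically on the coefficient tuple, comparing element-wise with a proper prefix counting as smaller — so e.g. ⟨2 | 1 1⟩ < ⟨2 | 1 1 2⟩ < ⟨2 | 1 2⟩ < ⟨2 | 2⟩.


12 minimal non-faces of Δ(Σ) (on 10 rays):

  • {7,10}:  v_{7} + v_{10} = v_{3} — sig = ⟨2 | 1⟩
  • {1,2}:  v_{1} + v_{2} = v_{3} + v_{4} — sig = ⟨2 | 1 1⟩
  • {2,3}:  v_{2} + v_{3} = v_{4} + v_{8} — sig = ⟨2 | 1 1⟩
  • {1,10}:  v_{1} + v_{10} = 2·v_{3} + v_{4} + v_{6} — sig = ⟨2 | 1 1 2⟩
  • {1,8}:  v_{1} + v_{8} = 2·v_{3} — sig = ⟨2 | 2⟩
  • {2,6,7}:  v_{2} + v_{6} + v_{7} = 0 — sig = ⟨3 | 0⟩
  • {4,6,8}:  v_{4} + v_{6} + v_{8} = v_{10} — sig = ⟨3 | 1⟩
  • {5,9,10}:  v_{5} + v_{9} + v_{10} = v_{6} — sig = ⟨3 | 1⟩
  • {3,5,9}:  v_{3} + v_{5} + v_{9} = v_{6} + v_{7} — sig = ⟨3 | 1 1⟩
  • {1,5,9}:  v_{1} + v_{5} + v_{9} = v_{4} + 2·v_{6} + 2·v_{7} — sig = ⟨3 | 1 2 2⟩
  • {4,5,8,9}:  v_{4} + v_{5} + v_{8} + v_{9} = 0 — sig = ⟨4 | 0⟩
  • {3,4,6,7}:  v_{3} + v_{4} + v_{6} + v_{7} = v_{1} — sig = ⟨4 | 1⟩

Hence PRS(X_Σ) =
    ⟨2 | 1⟩
    ⟨2 | 1 1⟩
    ⟨2 | 1 1⟩
    ⟨2 | 1 1 2⟩
    ⟨2 | 2⟩
    ⟨3 | 0⟩
    ⟨3 | 1⟩
    ⟨3 | 1⟩
    ⟨3 | 1 1⟩
    ⟨3 | 1 2 2⟩
    ⟨4 | 0⟩
    ⟨4 | 1⟩


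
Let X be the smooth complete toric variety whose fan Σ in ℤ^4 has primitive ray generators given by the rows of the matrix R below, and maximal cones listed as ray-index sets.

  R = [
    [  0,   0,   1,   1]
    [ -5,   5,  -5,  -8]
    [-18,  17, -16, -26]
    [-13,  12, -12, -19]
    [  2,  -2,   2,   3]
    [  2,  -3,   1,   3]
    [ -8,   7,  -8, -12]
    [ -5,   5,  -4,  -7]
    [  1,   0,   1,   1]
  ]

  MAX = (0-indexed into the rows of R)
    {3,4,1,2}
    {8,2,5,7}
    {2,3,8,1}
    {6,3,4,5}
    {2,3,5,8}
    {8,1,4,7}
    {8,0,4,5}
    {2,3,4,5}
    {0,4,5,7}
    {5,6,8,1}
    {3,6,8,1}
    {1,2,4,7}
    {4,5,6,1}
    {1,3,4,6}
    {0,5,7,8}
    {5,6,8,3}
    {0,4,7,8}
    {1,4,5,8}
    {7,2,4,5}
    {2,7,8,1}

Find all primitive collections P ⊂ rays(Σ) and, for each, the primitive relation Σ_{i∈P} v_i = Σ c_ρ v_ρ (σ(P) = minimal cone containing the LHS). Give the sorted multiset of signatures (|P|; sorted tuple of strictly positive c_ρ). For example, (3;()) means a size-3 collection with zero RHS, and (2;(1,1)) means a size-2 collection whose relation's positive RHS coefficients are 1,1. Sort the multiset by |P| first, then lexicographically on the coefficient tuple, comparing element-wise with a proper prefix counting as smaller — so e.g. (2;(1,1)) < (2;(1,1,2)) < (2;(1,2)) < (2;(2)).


14 collections generate NE(X_Σ); each relation:

  P = {0,1}:  v_{0} + v_{1} = v_{7} ; sig = (2;(1))
  P = {3,7}:  v_{3} + v_{7} = v_{2} ; sig = (2;(1))
  P = {6,7}:  v_{6} + v_{7} = v_{3} ; sig = (2;(1))
  P = {0,6}:  v_{0} + v_{6} = v_{5} + 2·v_{7} ; sig = (2;(1,2))
  P = {0,3}:  v_{0} + v_{3} = v_{5} + 3·v_{7} ; sig = (2;(1,3))
  P = {0,2}:  v_{0} + v_{2} = v_{5} + 4·v_{7} ; sig = (2;(1,4))
  P = {2,6}:  v_{2} + v_{6} = 2·v_{3} ; sig = (2;(2))
  P = {1,5,7}:  v_{1} + v_{5} + v_{7} = v_{6} ; sig = (3;(1))
  P = {4,6,8}:  v_{4} + v_{6} + v_{8} = v_{1} ; sig = (3;(1))
  P = {1,2,5}:  v_{1} + v_{2} + v_{5} = v_{3} + v_{6} ; sig = (3;(1,1))
  P = {3,4,8}:  v_{3} + v_{4} + v_{8} = v_{1} + v_{7} ; sig = (3;(1,1))
  P = {2,4,8}:  v_{2} + v_{4} + v_{8} = v_{1} + 2·v_{7} ; sig = (3;(1,2))
  P = {1,3,5}:  v_{1} + v_{3} + v_{5} = 2·v_{6} ; sig = (3;(2))
  P = {4,5,7,8}:  v_{4} + v_{5} + v_{7} + v_{8} = 0 ; sig = (4;())

Sorted signature multiset PRS(X):
[(2;(1)), (2;(1)), (2;(1)), (2;(1,2)), (2;(1,3)), (2;(1,4)), (2;(2)), (3;(1)), (3;(1)), (3;(1,1)), (3;(1,1)), (3;(1,2)), (3;(2)), (4;())]


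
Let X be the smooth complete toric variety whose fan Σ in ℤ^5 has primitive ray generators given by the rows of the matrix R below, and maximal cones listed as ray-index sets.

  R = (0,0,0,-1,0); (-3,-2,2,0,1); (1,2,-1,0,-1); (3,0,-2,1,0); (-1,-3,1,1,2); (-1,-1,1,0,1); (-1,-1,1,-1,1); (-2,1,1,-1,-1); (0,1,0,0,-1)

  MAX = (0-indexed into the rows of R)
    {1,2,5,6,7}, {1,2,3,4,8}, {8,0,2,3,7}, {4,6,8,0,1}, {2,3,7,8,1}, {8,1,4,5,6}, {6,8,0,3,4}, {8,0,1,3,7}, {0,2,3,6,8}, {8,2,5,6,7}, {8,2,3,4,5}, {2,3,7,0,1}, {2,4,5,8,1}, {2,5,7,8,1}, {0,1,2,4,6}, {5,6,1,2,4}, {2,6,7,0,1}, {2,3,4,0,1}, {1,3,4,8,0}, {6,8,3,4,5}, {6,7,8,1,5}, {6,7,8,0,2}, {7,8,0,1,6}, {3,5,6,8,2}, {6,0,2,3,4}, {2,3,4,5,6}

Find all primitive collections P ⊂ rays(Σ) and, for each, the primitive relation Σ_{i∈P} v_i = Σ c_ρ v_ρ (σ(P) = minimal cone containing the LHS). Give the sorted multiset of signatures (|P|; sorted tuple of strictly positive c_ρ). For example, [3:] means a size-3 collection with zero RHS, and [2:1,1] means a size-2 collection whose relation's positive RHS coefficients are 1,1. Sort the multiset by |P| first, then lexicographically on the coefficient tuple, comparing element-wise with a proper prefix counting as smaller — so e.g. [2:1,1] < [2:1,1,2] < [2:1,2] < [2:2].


|primitive collections| = 10. Relations:

  P = {0,5}:  v_{0} + v_{5} = v_{6}  ⇒ sig = [2:1]
  P = {4,7}:  v_{4} + v_{7} = v_{1}  ⇒ sig = [2:1]
  P = {3,5,7}:  v_{3} + v_{5} + v_{7} = 0  ⇒ sig = [3:]
  P = {1,3,5}:  v_{1} + v_{3} + v_{5} = v_{4}  ⇒ sig = [3:1]
  P = {3,6,7}:  v_{3} + v_{6} + v_{7} = v_{0}  ⇒ sig = [3:1]
  P = {1,3,6}:  v_{1} + v_{3} + v_{6} = v_{0} + v_{4}  ⇒ sig = [3:1,1]
  P = {0,2,4,8}:  v_{0} + v_{2} + v_{4} + v_{8} = 0  ⇒ sig = [4:]
  P = {0,1,2,8}:  v_{0} + v_{1} + v_{2} + v_{8} = v_{7}  ⇒ sig = [4:1]
  P = {2,4,6,8}:  v_{2} + v_{4} + v_{6} + v_{8} = v_{5}  ⇒ sig = [4:1]
  P = {1,2,6,8}:  v_{1} + v_{2} + v_{6} + v_{8} = v_{5} + v_{7}  ⇒ sig = [4:1,1]

Hence PRS(X_Σ) =
[[2:1], [2:1], [3:], [3:1], [3:1], [3:1,1], [4:], [4:1], [4:1], [4:1,1]]


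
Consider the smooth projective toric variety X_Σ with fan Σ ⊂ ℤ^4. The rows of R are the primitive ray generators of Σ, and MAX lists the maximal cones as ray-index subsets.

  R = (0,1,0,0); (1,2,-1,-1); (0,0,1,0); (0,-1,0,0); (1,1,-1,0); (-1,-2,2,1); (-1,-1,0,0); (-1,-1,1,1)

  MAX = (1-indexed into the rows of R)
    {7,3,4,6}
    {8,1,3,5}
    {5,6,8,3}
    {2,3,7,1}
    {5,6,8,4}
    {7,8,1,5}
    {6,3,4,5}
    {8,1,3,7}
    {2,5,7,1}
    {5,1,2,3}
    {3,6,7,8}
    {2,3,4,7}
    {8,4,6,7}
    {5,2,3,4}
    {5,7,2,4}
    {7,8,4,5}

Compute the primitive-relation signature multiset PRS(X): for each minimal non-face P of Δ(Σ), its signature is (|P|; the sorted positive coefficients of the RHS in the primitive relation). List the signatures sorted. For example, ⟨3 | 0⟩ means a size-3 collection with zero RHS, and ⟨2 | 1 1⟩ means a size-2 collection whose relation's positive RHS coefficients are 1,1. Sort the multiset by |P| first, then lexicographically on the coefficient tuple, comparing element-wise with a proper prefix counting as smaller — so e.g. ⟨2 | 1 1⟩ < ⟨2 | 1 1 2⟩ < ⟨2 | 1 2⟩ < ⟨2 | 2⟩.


Σ has 7 primitive collections:

  P = {1,4}:  v_{1} + v_{4} = 0  ⇒ sig = ⟨2 | 0⟩
  P = {2,6}:  v_{2} + v_{6} = v_{3}  ⇒ sig = ⟨2 | 1⟩
  P = {2,8}:  v_{2} + v_{8} = v_{1}  ⇒ sig = ⟨2 | 1⟩
  P = {1,6}:  v_{1} + v_{6} = v_{3} + v_{8}  ⇒ sig = ⟨2 | 1 1⟩
  P = {3,5,7}:  v_{3} + v_{5} + v_{7} = 0  ⇒ sig = ⟨3 | 0⟩
  P = {3,4,8}:  v_{3} + v_{4} + v_{8} = v_{6}  ⇒ sig = ⟨3 | 1⟩
  P = {5,6,7}:  v_{5} + v_{6} + v_{7} = v_{4} + v_{8}  ⇒ sig = ⟨3 | 1 1⟩

Sorted signature multiset PRS(X):
[⟨2 | 0⟩, ⟨2 | 1⟩, ⟨2 | 1⟩, ⟨2 | 1 1⟩, ⟨3 | 0⟩, ⟨3 | 1⟩, ⟨3 | 1 1⟩]
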